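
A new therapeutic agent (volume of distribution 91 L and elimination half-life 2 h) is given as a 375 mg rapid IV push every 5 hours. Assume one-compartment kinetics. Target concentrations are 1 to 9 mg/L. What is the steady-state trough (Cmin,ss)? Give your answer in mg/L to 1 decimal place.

0.9 mg/L

τ/t½ = 5/2 ≈ 2.5, so fraction remaining f = (1/2)^(5/2) ≈ 0.1768.
Single-dose peak C₀ = D/Vd = 375/91 ≈ 4.121 mg/L.
Steady-state trough Cmin,ss = C₀·f/(1−f) ≈ 4.121 × 0.1768/0.8232 ≈ 0.885 mg/L.
Trough 0.9 mg/L vs MEC 1 mg/L: subtherapeutic.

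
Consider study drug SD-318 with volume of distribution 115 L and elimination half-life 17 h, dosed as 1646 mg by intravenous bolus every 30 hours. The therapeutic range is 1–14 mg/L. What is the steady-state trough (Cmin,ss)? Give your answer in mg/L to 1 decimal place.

k = ln2/t½ = ln2/17 ≈ 0.040773 h⁻¹; fraction remaining f = e^(−kτ) = e^(−0.040773×30) ≈ 0.2943.
Single-dose peak C₀ = D/Vd = 1646/115 ≈ 14.313 mg/L.
Steady-state trough Cmin,ss = C₀·f/(1−f) ≈ 14.313 × 0.2943/0.7057 ≈ 5.969 mg/L.
Trough 6.0 mg/L vs MEC 1 mg/L: adequate.

6.0 mg/L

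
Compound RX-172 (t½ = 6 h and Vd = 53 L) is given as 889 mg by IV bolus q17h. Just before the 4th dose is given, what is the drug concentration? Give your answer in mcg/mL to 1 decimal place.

2.7 mcg/mL

f = (1/2)^(τ/t½) = (1/2)^(17/6) ≈ 0.1403.
C₀ = D/Vd = 889/53 ≈ 16.774 mcg/mL.
Before the 4th dose, 3 doses have been given. Superposition: Cmin = C₀·(f + f² + … + f^3).
≈ 16.774 × (0.1403 + 0.0197 + 0.0028) ≈ 16.774 × 0.1628 ≈ 2.731 mcg/mL.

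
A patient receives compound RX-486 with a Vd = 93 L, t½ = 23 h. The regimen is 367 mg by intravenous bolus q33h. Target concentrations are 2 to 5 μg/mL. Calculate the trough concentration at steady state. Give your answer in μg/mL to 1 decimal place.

Over one 33-h interval, 33/23 ≈ 1.4348 half-lives elapse, leaving f ≈ 0.3699 of each dose.
Single-dose peak C₀ = D/Vd = 367/93 ≈ 3.946 μg/mL.
Steady-state trough Cmin,ss = C₀·f/(1−f) ≈ 3.946 × 0.3699/0.6301 ≈ 2.316 μg/mL.
Trough 2.3 μg/mL vs MEC 2 μg/mL: adequate.

2.3 μg/mL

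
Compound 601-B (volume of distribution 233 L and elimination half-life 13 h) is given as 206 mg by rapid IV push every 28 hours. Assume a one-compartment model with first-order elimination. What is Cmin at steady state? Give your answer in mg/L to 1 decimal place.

τ/t½ = 28/13 ≈ 2.1538, so fraction remaining f = (1/2)^(28/13) ≈ 0.2247.
At steady state, accumulation factor R = 1/(1 − e^(−kτ)) ≈ 1.2898.
Single-dose peak C₀ = D/Vd = 206/233 ≈ 0.884 mg/L.
Cmax,ss = C₀/(1 − f) ≈ 0.884/0.7753 ≈ 1.140 mg/L.
Steady-state trough Cmin,ss = Cmax,ss·f ≈ 1.140 × 0.2247 ≈ 0.256 mg/L.

0.3 mg/L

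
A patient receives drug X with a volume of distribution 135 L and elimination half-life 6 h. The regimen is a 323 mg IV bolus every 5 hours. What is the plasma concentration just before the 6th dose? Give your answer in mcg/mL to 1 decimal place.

2.9 mcg/mL

f = (1/2)^(τ/t½) = (1/2)^(5/6) ≈ 0.5612.
C₀ = D/Vd = 323/135 ≈ 2.393 mcg/mL.
Before the 6th dose, 5 doses have been given. Superposition: Cmin = C₀·(f + f² + … + f^5).
≈ 2.393 × (0.5612 + 0.3149 + 0.1767 + 0.0992 + 0.0557) ≈ 2.393 × 1.2077 ≈ 2.890 mcg/mL.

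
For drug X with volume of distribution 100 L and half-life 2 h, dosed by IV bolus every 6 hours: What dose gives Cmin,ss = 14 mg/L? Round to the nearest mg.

τ/t½ = 6/2 ≈ 3, so f = (1/2)^(6/2) ≈ 0.125000.
Cmin,ss = (D/Vd)·f/(1−f), so D = Cmin,ss·Vd·(1−f)/f.
D = 14 × 100 × (1−f)/f ≈ 14 × 100 × 7.00000 ≈ 9800.00 mg.

9800 mg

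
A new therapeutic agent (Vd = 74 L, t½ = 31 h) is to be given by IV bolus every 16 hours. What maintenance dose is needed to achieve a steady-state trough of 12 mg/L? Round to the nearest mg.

382 mg

τ/t½ = 16/31 ≈ 0.51613, so f = (1/2)^(16/31) ≈ 0.699245.
Cmin,ss = (D/Vd)·f/(1−f), so D = Cmin,ss·Vd·(1−f)/f.
D = 12 × 74 × (1−f)/f ≈ 12 × 74 × 0.43011 ≈ 381.94 mg.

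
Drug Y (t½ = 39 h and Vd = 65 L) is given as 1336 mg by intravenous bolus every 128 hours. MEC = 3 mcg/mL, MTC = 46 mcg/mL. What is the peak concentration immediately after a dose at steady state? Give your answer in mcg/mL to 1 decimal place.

22.9 mcg/mL

τ/t½ = 128/39 ≈ 3.2821, so fraction remaining f = (1/2)^(128/39) ≈ 0.1028.
At steady state, accumulation factor R = 1/(1 − e^(−kτ)) ≈ 1.1146.
Single-dose peak C₀ = D/Vd = 1336/65 ≈ 20.554 mcg/mL.
Steady-state peak Cmax,ss = C₀·R ≈ 20.554 × 1.1146 ≈ 22.909 mcg/mL.
Peak 22.9 mcg/mL vs MTC 46 mcg/mL: below toxic threshold.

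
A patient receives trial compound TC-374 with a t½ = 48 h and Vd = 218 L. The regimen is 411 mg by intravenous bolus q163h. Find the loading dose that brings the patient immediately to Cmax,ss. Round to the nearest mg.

454 mg

f = (1/2)^(163/48) ≈ 0.095006; accumulation ratio R = 1/(1−f) ≈ 1.10498.
Loading dose to hit Cmax,ss on first dose: D_load = D_maint·R ≈ 411 × 1.10498 ≈ 454.15 mg.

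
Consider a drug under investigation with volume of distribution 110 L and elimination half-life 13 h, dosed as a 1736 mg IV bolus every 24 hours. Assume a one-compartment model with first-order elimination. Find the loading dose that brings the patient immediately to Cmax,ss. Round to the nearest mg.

2405 mg

f = (1/2)^(24/13) ≈ 0.278133; accumulation ratio R = 1/(1−f) ≈ 1.38530.
Loading dose to hit Cmax,ss on first dose: D_load = D_maint·R ≈ 1736 × 1.38530 ≈ 2404.88 mg.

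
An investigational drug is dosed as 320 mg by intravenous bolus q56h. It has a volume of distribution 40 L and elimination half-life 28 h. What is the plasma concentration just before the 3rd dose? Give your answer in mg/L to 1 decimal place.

f = (1/2)^(τ/t½) = (1/2)^(56/28) ≈ 0.2500.
C₀ = D/Vd = 320/40 ≈ 8.000 mg/L.
Before the 3rd dose, 2 doses have been given. Superposition: Cmin = C₀·(f + f²).
≈ 8.000 × (0.2500 + 0.0625) ≈ 8.000 × 0.3125 ≈ 2.500 mg/L.

2.5 mg/L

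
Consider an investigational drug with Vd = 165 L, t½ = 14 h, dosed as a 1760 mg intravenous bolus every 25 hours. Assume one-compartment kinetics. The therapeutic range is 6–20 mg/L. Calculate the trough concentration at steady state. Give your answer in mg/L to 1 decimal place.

Over one 25-h interval, 25/14 ≈ 1.7857 half-lives elapse, leaving f ≈ 0.2900 of each dose.
Accumulation ratio R = 1/(1 − f) ≈ 1/0.7100 ≈ 1.4085.
Each bolus raises the concentration by D/Vd = 1760/165 ≈ 10.667 mg/L.
Cmax,ss = C₀/(1 − f) ≈ 10.667/0.7100 ≈ 15.024 mg/L.
One interval later, Cmin,ss = Cmax,ss·e^(−kτ) ≈ 15.024 × 0.2900 ≈ 4.357 mg/L.
Trough 4.4 mg/L vs MEC 6 mg/L: subtherapeutic.

4.4 mg/L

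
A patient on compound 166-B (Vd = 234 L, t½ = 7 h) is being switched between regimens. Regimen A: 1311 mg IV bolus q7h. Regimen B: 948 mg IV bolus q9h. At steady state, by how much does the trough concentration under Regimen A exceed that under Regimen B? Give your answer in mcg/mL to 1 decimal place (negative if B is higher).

Regimen A: f = (1/2)^(7/7) ≈ 0.5000; Cmin,ss = (1311/234)·f/(1−f) ≈ 5.603 mcg/mL.
Regimen B: f = (1/2)^(9/7) ≈ 0.4102; Cmin,ss = (948/234)·f/(1−f) ≈ 2.818 mcg/mL.
Difference ≈ 5.603 − 2.818 ≈ 2.785 mcg/mL.

2.8 mcg/mL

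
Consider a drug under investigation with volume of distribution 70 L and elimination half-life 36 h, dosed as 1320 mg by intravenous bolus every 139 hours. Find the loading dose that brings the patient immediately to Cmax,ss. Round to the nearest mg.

f = (1/2)^(139/36) ≈ 0.068816; accumulation ratio R = 1/(1−f) ≈ 1.07390.
Loading dose to hit Cmax,ss on first dose: D_load = D_maint·R ≈ 1320 × 1.07390 ≈ 1417.55 mg.

1418 mg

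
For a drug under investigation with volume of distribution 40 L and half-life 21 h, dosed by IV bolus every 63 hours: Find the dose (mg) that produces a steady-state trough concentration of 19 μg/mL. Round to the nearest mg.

τ/t½ = 63/21 ≈ 3, so f = (1/2)^(63/21) ≈ 0.125000.
Cmin,ss = (D/Vd)·f/(1−f), so D = Cmin,ss·Vd·(1−f)/f.
D = 19 × 40 × (1−f)/f ≈ 19 × 40 × 7.00000 ≈ 5320.00 mg.

5320 mg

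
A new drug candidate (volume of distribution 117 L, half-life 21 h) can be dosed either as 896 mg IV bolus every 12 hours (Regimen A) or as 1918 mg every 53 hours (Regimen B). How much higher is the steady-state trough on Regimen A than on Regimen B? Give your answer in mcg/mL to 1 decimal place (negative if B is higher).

12.3 mcg/mL

Regimen A: f = (1/2)^(12/21) ≈ 0.6730; Cmin,ss = (896/117)·f/(1−f) ≈ 15.761 mcg/mL.
Regimen B: f = (1/2)^(53/21) ≈ 0.1739; Cmin,ss = (1918/117)·f/(1−f) ≈ 3.451 mcg/mL.
Difference ≈ 15.761 − 3.451 ≈ 12.310 mcg/mL.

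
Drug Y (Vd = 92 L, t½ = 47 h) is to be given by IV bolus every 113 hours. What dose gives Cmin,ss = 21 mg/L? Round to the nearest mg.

8295 mg

τ/t½ = 113/47 ≈ 2.4043, so f = (1/2)^(113/47) ≈ 0.188907.
Cmin,ss = (D/Vd)·f/(1−f), so D = Cmin,ss·Vd·(1−f)/f.
D = 21 × 92 × (1−f)/f ≈ 21 × 92 × 4.29361 ≈ 8295.25 mg.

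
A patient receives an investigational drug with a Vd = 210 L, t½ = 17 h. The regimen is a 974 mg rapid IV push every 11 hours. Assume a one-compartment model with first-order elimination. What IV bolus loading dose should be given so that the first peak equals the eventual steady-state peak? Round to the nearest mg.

2695 mg

f = (1/2)^(11/17) ≈ 0.638581; accumulation ratio R = 1/(1−f) ≈ 2.76687.
Loading dose to hit Cmax,ss on first dose: D_load = D_maint·R ≈ 974 × 2.76687 ≈ 2694.93 mg.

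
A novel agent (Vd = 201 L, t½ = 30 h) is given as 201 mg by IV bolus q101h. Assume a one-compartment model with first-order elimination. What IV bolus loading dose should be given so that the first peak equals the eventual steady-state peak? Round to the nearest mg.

223 mg

f = (1/2)^(101/30) ≈ 0.096947; accumulation ratio R = 1/(1−f) ≈ 1.10735.
Loading dose to hit Cmax,ss on first dose: D_load = D_maint·R ≈ 201 × 1.10735 ≈ 222.58 mg.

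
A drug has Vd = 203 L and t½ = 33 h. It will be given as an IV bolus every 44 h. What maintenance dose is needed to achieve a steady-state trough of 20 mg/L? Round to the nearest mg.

6171 mg

τ/t½ = 44/33 ≈ 1.3333, so f = (1/2)^(44/33) ≈ 0.396850.
Cmin,ss = (D/Vd)·f/(1−f), so D = Cmin,ss·Vd·(1−f)/f.
D = 20 × 203 × (1−f)/f ≈ 20 × 203 × 1.51984 ≈ 6170.55 mg.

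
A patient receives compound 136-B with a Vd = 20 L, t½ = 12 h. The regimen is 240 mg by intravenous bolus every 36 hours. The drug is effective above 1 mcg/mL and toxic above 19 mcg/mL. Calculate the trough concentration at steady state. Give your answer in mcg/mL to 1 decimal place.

The dosing interval is 3 half-lives, so f = 2^(−3) = 0.125.
At steady state, R = 1/(1 − 0.125) = 8/7.
Single-dose peak C₀ = D/Vd = 240/20 = 12 mcg/mL.
Steady-state peak Cmax,ss = C₀·R = 12 × 8/7 ≈ 13.714 mcg/mL.
Steady-state trough Cmin,ss = Cmax,ss·f ≈ 13.714 × 0.125 ≈ 1.714 mcg/mL.
Trough 1.7 mcg/mL vs MEC 1 mcg/mL: adequate.

1.7 mcg/mL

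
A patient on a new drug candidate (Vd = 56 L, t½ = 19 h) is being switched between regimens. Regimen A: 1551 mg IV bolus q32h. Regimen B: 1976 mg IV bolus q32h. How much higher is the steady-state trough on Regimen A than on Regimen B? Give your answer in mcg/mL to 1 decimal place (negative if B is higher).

-3.4 mcg/mL

Regimen A: f = (1/2)^(32/19) ≈ 0.3112; Cmin,ss = (1551/56)·f/(1−f) ≈ 12.513 mcg/mL.
Regimen B: f = (1/2)^(32/19) ≈ 0.3112; Cmin,ss = (1976/56)·f/(1−f) ≈ 15.942 mcg/mL.
Difference ≈ 12.513 − 15.942 ≈ -3.429 mcg/mL.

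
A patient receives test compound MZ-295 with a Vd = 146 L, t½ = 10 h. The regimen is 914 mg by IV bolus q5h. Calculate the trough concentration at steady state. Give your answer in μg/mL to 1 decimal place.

Over one 5-h interval, 5/10 ≈ 0.5 half-lives elapse, leaving f ≈ 0.7071 of each dose.
Accumulation ratio R = 1/(1 − f) ≈ 1/0.2929 ≈ 3.4141.
Single-dose peak C₀ = D/Vd = 914/146 ≈ 6.260 μg/mL.
Cmax,ss = C₀/(1 − f) ≈ 6.260/0.2929 ≈ 21.372 μg/mL.
One interval later, Cmin,ss = Cmax,ss·e^(−kτ) ≈ 21.372 × 0.7071 ≈ 15.112 μg/mL.

15.1 μg/mL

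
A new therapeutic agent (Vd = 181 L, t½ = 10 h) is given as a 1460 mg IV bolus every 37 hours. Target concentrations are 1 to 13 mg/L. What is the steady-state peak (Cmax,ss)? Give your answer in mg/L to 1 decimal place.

8.7 mg/L

k = ln2/t½ = ln2/10 ≈ 0.069315 h⁻¹; fraction remaining f = e^(−kτ) = e^(−0.069315×37) ≈ 0.0769.
Accumulation ratio R = 1/(1 − f) ≈ 1/0.9231 ≈ 1.0833.
Each bolus raises the concentration by D/Vd = 1460/181 ≈ 8.066 mg/L.
Steady-state peak Cmax,ss = C₀·R ≈ 8.066 × 1.0833 ≈ 8.738 mg/L.
Peak 8.7 mg/L vs MTC 13 mg/L: below toxic threshold.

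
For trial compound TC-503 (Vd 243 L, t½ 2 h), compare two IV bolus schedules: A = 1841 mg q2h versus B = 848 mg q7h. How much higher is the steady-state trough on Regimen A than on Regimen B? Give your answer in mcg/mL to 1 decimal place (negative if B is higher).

Regimen A: f = (1/2)^(2/2) ≈ 0.5000; Cmin,ss = (1841/243)·f/(1−f) ≈ 7.576 mcg/mL.
Regimen B: f = (1/2)^(7/2) ≈ 0.0884; Cmin,ss = (848/243)·f/(1−f) ≈ 0.338 mcg/mL.
Difference ≈ 7.576 − 0.338 ≈ 7.238 mcg/mL.

7.2 mcg/mL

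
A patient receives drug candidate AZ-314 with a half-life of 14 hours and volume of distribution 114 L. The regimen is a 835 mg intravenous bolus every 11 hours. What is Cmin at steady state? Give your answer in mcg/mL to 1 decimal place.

k = ln2/t½ = ln2/14 ≈ 0.049511 h⁻¹; fraction remaining f = e^(−kτ) = e^(−0.049511×11) ≈ 0.5801.
Accumulation ratio R = 1/(1 − f) ≈ 1/0.4199 ≈ 2.3815.
Single-dose peak C₀ = D/Vd = 835/114 ≈ 7.325 mcg/mL.
Steady-state peak Cmax,ss = C₀·R ≈ 7.325 × 2.3815 ≈ 17.444 mcg/mL.
One interval later, Cmin,ss = Cmax,ss·e^(−kτ) ≈ 17.444 × 0.5801 ≈ 10.119 mcg/mL.

10.1 mcg/mL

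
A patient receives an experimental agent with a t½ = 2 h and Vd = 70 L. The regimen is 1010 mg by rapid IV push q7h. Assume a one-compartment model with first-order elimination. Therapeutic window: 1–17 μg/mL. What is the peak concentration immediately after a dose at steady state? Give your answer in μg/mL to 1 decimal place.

k = ln2/t½ = ln2/2 ≈ 0.346574 h⁻¹; fraction remaining f = e^(−kτ) = e^(−0.346574×7) ≈ 0.0884.
Accumulation ratio R = 1/(1 − f) ≈ 1/0.9116 ≈ 1.0970.
Each bolus raises the concentration by D/Vd = 1010/70 ≈ 14.429 μg/mL.
Cmax,ss = C₀/(1 − f) ≈ 14.429/0.9116 ≈ 15.828 μg/mL.
Peak 15.8 μg/mL vs MTC 17 μg/mL: below toxic threshold.

15.8 μg/mL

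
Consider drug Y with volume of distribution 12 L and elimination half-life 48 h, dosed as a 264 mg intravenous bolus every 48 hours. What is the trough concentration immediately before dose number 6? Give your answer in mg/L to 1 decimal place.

f = (1/2)^(τ/t½) = (1/2)^(48/48) ≈ 0.5000.
C₀ = D/Vd = 264/12 ≈ 22.000 mg/L.
Before the 6th dose, 5 doses have been given. Superposition: Cmin = C₀·(f + f² + … + f^5).
≈ 22.000 × (0.5000 + 0.2500 + 0.1250 + 0.0625 + 0.0313) ≈ 22.000 × 0.9688 ≈ 21.314 mg/L.

21.3 mg/L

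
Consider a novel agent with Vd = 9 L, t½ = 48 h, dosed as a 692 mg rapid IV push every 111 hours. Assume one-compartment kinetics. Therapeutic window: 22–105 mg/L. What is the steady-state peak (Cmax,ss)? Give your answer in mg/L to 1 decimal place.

Over one 111-h interval, 111/48 ≈ 2.3125 half-lives elapse, leaving f ≈ 0.2013 of each dose.
Accumulation ratio R = 1/(1 − f) ≈ 1/0.7987 ≈ 1.2520.
Single-dose peak C₀ = D/Vd = 692/9 ≈ 76.889 mg/L.
Steady-state peak Cmax,ss = C₀·R ≈ 76.889 × 1.2520 ≈ 96.265 mg/L.
Peak 96.3 mg/L vs MTC 105 mg/L: below toxic threshold.

96.3 mg/L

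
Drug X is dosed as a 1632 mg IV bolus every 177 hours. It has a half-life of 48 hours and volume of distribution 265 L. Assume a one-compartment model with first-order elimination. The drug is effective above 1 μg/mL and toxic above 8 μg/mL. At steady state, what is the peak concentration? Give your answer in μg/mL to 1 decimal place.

6.7 μg/mL

k = ln2/t½ = ln2/48 ≈ 0.014441 h⁻¹; fraction remaining f = e^(−kτ) = e^(−0.014441×177) ≈ 0.0776.
At steady state, accumulation factor R = 1/(1 − e^(−kτ)) ≈ 1.0841.
Single-dose peak C₀ = D/Vd = 1632/265 ≈ 6.158 μg/mL.
Steady-state peak Cmax,ss = C₀·R ≈ 6.158 × 1.0841 ≈ 6.676 μg/mL.
Peak 6.7 μg/mL vs MTC 8 μg/mL: below toxic threshold.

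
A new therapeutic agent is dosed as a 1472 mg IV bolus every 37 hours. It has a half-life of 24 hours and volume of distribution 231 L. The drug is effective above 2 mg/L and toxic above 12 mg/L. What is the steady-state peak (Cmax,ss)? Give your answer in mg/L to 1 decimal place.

9.7 mg/L

τ/t½ = 37/24 ≈ 1.5417, so fraction remaining f = (1/2)^(37/24) ≈ 0.3435.
At steady state, accumulation factor R = 1/(1 − e^(−kτ)) ≈ 1.5232.
Each bolus raises the concentration by D/Vd = 1472/231 ≈ 6.372 mg/L.
Cmax,ss = C₀/(1 − f) ≈ 6.372/0.6565 ≈ 9.706 mg/L.
Peak 9.7 mg/L vs MTC 12 mg/L: below toxic threshold.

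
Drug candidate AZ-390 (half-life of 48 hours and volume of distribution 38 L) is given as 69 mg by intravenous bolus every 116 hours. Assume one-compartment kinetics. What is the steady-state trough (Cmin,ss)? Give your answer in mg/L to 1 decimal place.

k = ln2/t½ = ln2/48 ≈ 0.014441 h⁻¹; fraction remaining f = e^(−kτ) = e^(−0.014441×116) ≈ 0.1873.
At steady state, accumulation factor R = 1/(1 − e^(−kτ)) ≈ 1.2305.
Each bolus raises the concentration by D/Vd = 69/38 ≈ 1.816 mg/L.
Steady-state peak Cmax,ss = C₀·R ≈ 1.816 × 1.2305 ≈ 2.235 mg/L.
One interval later, Cmin,ss = Cmax,ss·e^(−kτ) ≈ 2.235 × 0.1873 ≈ 0.419 mg/L.

0.4 mg/L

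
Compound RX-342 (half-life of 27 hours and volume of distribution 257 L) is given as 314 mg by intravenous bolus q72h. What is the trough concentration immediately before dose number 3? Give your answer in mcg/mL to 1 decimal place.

f = (1/2)^(τ/t½) = (1/2)^(72/27) ≈ 0.1575.
C₀ = D/Vd = 314/257 ≈ 1.222 mcg/mL.
Before the 3rd dose, 2 doses have been given. Superposition: Cmin = C₀·(f + f²).
≈ 1.222 × (0.1575 + 0.0248) ≈ 1.222 × 0.1823 ≈ 0.223 mcg/mL.

0.2 mcg/mL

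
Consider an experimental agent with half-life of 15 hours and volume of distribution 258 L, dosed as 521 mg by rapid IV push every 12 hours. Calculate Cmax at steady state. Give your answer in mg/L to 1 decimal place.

τ/t½ = 12/15 ≈ 0.8, so fraction remaining f = (1/2)^(12/15) ≈ 0.5743.
At steady state, accumulation factor R = 1/(1 − e^(−kτ)) ≈ 2.3491.
Single-dose peak C₀ = D/Vd = 521/258 ≈ 2.019 mg/L.
Cmax,ss = C₀/(1 − f) ≈ 2.019/0.4257 ≈ 4.743 mg/L.

4.7 mg/L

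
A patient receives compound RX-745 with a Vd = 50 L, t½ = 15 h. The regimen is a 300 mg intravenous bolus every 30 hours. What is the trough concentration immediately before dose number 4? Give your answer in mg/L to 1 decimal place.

2.0 mg/L

f = (1/2)^(τ/t½) = (1/2)^(30/15) ≈ 0.2500.
C₀ = D/Vd = 300/50 ≈ 6.000 mg/L.
Before the 4th dose, 3 doses have been given. Superposition: Cmin = C₀·(f + f² + … + f^3).
≈ 6.000 × (0.2500 + 0.0625 + 0.0156) ≈ 6.000 × 0.3281 ≈ 1.969 mg/L.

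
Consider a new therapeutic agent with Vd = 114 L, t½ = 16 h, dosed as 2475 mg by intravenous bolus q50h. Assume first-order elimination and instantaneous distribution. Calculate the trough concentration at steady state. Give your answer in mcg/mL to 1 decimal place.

2.8 mcg/mL

Over one 50-h interval, 50/16 ≈ 3.125 half-lives elapse, leaving f ≈ 0.1146 of each dose.
Each bolus raises the concentration by D/Vd = 2475/114 ≈ 21.711 mcg/mL.
Steady-state trough Cmin,ss = C₀·f/(1−f) ≈ 21.711 × 0.1146/0.8854 ≈ 2.810 mcg/mL.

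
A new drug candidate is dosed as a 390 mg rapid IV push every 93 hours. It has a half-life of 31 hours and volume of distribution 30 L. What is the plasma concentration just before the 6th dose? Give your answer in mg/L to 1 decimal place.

1.9 mg/L

f = (1/2)^(τ/t½) = (1/2)^(93/31) ≈ 0.1250.
C₀ = D/Vd = 390/30 ≈ 13.000 mg/L.
Before the 6th dose, 5 doses have been given. Superposition: Cmin = C₀·(f + f² + … + f^5).
≈ 13.000 × (0.1250 + 0.0156 + 0.0020 + 0.0002 + 0.0000) ≈ 13.000 × 0.1428 ≈ 1.856 mg/L.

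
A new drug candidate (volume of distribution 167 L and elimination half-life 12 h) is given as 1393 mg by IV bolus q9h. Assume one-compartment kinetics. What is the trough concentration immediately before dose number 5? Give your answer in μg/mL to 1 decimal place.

10.7 μg/mL

f = (1/2)^(τ/t½) = (1/2)^(9/12) ≈ 0.5946.
C₀ = D/Vd = 1393/167 ≈ 8.341 μg/mL.
Before the 5th dose, 4 doses have been given. Superposition: Cmin = C₀·(f + f² + … + f^4).
≈ 8.341 × (0.5946 + 0.3535 + 0.2102 + 0.1250) ≈ 8.341 × 1.2833 ≈ 10.704 μg/mL.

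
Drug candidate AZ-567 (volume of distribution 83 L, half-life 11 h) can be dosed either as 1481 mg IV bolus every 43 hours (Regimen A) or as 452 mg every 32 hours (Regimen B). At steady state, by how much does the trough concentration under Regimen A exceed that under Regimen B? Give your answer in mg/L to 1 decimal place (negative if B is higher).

0.4 mg/L

Regimen A: f = (1/2)^(43/11) ≈ 0.0666; Cmin,ss = (1481/83)·f/(1−f) ≈ 1.273 mg/L.
Regimen B: f = (1/2)^(32/11) ≈ 0.1331; Cmin,ss = (452/83)·f/(1−f) ≈ 0.836 mg/L.
Difference ≈ 1.273 − 0.836 ≈ 0.437 mg/L.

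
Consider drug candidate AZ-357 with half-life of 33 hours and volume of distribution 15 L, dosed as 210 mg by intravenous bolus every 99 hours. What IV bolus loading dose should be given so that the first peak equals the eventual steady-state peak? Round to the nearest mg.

240 mg

f = (1/2)^(99/33) ≈ 0.125000; accumulation ratio R = 1/(1−f) ≈ 1.14286.
Loading dose to hit Cmax,ss on first dose: D_load = D_maint·R ≈ 210 × 1.14286 ≈ 240.00 mg.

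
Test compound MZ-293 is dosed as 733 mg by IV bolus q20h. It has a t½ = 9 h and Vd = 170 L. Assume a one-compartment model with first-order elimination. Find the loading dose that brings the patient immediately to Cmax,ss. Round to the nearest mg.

933 mg

f = (1/2)^(20/9) ≈ 0.214311; accumulation ratio R = 1/(1−f) ≈ 1.27277.
Loading dose to hit Cmax,ss on first dose: D_load = D_maint·R ≈ 733 × 1.27277 ≈ 932.94 mg.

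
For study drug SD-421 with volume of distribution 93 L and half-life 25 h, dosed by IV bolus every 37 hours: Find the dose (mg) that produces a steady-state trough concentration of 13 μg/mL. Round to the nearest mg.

τ/t½ = 37/25 ≈ 1.48, so f = (1/2)^(37/25) ≈ 0.358489.
Cmin,ss = (D/Vd)·f/(1−f), so D = Cmin,ss·Vd·(1−f)/f.
D = 13 × 93 × (1−f)/f ≈ 13 × 93 × 1.78949 ≈ 2163.49 mg.

2163 mg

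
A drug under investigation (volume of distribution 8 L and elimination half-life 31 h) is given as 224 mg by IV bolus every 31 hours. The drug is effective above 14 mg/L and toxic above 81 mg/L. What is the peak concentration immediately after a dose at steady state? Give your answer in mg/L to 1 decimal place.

τ = 31 h = 1 half-life, so f = (1/2)^1 = 0.5.
Accumulation ratio R = 1/(1 − f) = 1/0.5 = 2/1.
Single-dose peak C₀ = D/Vd = 224/8 = 28 mg/L.
Steady-state peak Cmax,ss = C₀·R = 28 × 2/1 ≈ 56.000 mg/L.
Peak 56.0 mg/L vs MTC 81 mg/L: below toxic threshold.

56.0 mg/L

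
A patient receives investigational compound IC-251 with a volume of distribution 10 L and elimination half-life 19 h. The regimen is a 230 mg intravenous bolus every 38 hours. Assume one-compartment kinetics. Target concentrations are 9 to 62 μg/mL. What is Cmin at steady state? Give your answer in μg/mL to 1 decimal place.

7.7 μg/mL

τ = 38 h = 2 half-lives, so f = (1/2)^2 = 0.25.
Accumulation ratio R = 1/(1 − f) = 1/0.75 = 4/3.
Single-dose peak C₀ = D/Vd = 230/10 = 23 μg/mL.
Steady-state peak Cmax,ss = C₀·R = 23 × 4/3 ≈ 30.667 μg/mL.
Steady-state trough Cmin,ss = Cmax,ss·f ≈ 30.667 × 0.25 ≈ 7.667 μg/mL.
Trough 7.7 μg/mL vs MEC 9 μg/mL: subtherapeutic.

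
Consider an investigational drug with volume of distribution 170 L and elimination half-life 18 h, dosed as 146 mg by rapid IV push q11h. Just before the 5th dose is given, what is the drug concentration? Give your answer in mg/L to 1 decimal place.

f = (1/2)^(τ/t½) = (1/2)^(11/18) ≈ 0.6547.
C₀ = D/Vd = 146/170 ≈ 0.859 mg/L.
Before the 5th dose, 4 doses have been given. Superposition: Cmin = C₀·(f + f² + … + f^4).
≈ 0.859 × (0.6547 + 0.4286 + 0.2806 + 0.1837) ≈ 0.859 × 1.5476 ≈ 1.329 mg/L.

1.3 mg/L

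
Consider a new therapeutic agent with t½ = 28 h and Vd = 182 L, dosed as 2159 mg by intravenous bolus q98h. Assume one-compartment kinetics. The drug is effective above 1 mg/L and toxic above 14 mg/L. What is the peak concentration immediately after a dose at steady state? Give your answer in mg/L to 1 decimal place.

13.0 mg/L

k = ln2/t½ = ln2/28 ≈ 0.024755 h⁻¹; fraction remaining f = e^(−kτ) = e^(−0.024755×98) ≈ 0.0884.
Accumulation ratio R = 1/(1 − f) ≈ 1/0.9116 ≈ 1.0970.
Each bolus raises the concentration by D/Vd = 2159/182 ≈ 11.863 mg/L.
Steady-state peak Cmax,ss = C₀·R ≈ 11.863 × 1.0970 ≈ 13.014 mg/L.
Peak 13.0 mg/L vs MTC 14 mg/L: below toxic threshold.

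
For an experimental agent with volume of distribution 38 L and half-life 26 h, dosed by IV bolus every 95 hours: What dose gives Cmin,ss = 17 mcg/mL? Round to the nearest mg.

7485 mg

τ/t½ = 95/26 ≈ 3.6538, so f = (1/2)^(95/26) ≈ 0.079448.
Cmin,ss = (D/Vd)·f/(1−f), so D = Cmin,ss·Vd·(1−f)/f.
D = 17 × 38 × (1−f)/f ≈ 17 × 38 × 11.58685 ≈ 7485.11 mg.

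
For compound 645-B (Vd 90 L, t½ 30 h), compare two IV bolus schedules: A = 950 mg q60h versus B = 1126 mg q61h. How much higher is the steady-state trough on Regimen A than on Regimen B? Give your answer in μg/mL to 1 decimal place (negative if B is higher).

-0.5 μg/mL

Regimen A: f = (1/2)^(60/30) ≈ 0.2500; Cmin,ss = (950/90)·f/(1−f) ≈ 3.519 μg/mL.
Regimen B: f = (1/2)^(61/30) ≈ 0.2443; Cmin,ss = (1126/90)·f/(1−f) ≈ 4.045 μg/mL.
Difference ≈ 3.519 − 4.045 ≈ -0.526 μg/mL.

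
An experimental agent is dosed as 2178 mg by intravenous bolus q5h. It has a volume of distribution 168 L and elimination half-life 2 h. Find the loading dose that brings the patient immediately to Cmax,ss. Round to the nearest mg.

2646 mg

f = (1/2)^(5/2) ≈ 0.176777; accumulation ratio R = 1/(1−f) ≈ 1.21474.
Loading dose to hit Cmax,ss on first dose: D_load = D_maint·R ≈ 2178 × 1.21474 ≈ 2645.70 mg.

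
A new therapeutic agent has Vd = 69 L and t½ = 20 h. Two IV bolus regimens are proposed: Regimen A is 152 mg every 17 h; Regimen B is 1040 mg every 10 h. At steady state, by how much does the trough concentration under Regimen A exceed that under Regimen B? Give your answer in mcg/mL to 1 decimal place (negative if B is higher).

-33.6 mcg/mL

Regimen A: f = (1/2)^(17/20) ≈ 0.5548; Cmin,ss = (152/69)·f/(1−f) ≈ 2.745 mcg/mL.
Regimen B: f = (1/2)^(10/20) ≈ 0.7071; Cmin,ss = (1040/69)·f/(1−f) ≈ 36.387 mcg/mL.
Difference ≈ 2.745 − 36.387 ≈ -33.642 mcg/mL.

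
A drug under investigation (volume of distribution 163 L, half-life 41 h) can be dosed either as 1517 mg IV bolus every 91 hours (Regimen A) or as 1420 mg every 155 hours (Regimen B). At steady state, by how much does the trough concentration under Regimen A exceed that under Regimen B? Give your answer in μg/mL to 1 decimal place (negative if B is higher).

1.9 μg/mL

Regimen A: f = (1/2)^(91/41) ≈ 0.2147; Cmin,ss = (1517/163)·f/(1−f) ≈ 2.544 μg/mL.
Regimen B: f = (1/2)^(155/41) ≈ 0.0728; Cmin,ss = (1420/163)·f/(1−f) ≈ 0.684 μg/mL.
Difference ≈ 2.544 − 0.684 ≈ 1.860 μg/mL.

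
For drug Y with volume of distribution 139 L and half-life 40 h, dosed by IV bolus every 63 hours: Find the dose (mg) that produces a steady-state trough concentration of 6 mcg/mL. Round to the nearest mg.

τ/t½ = 63/40 ≈ 1.575, so f = (1/2)^(63/40) ≈ 0.335643.
Cmin,ss = (D/Vd)·f/(1−f), so D = Cmin,ss·Vd·(1−f)/f.
D = 6 × 139 × (1−f)/f ≈ 6 × 139 × 1.97936 ≈ 1650.79 mg.

1651 mg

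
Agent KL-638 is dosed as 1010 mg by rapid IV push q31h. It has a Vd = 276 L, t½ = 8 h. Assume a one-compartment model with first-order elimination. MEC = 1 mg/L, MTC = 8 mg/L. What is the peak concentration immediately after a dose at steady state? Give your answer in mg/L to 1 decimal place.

τ/t½ = 31/8 ≈ 3.875, so fraction remaining f = (1/2)^(31/8) ≈ 0.0682.
At steady state, accumulation factor R = 1/(1 − e^(−kτ)) ≈ 1.0732.
Single-dose peak C₀ = D/Vd = 1010/276 ≈ 3.659 mg/L.
Steady-state peak Cmax,ss = C₀·R ≈ 3.659 × 1.0732 ≈ 3.927 mg/L.
Peak 3.9 mg/L vs MTC 8 mg/L: below toxic threshold.

3.9 mg/L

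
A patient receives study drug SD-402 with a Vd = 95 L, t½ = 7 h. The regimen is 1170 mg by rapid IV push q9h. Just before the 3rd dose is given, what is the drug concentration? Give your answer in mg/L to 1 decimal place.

f = (1/2)^(τ/t½) = (1/2)^(9/7) ≈ 0.4102.
C₀ = D/Vd = 1170/95 ≈ 12.316 mg/L.
Before the 3rd dose, 2 doses have been given. Superposition: Cmin = C₀·(f + f²).
≈ 12.316 × (0.4102 + 0.1683) ≈ 12.316 × 0.5785 ≈ 7.125 mg/L.

7.1 mg/L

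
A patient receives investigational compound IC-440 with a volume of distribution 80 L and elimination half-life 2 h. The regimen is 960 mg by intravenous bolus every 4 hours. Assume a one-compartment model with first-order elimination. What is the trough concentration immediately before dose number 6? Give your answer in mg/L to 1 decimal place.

4.0 mg/L

f = (1/2)^(τ/t½) = (1/2)^(4/2) ≈ 0.2500.
C₀ = D/Vd = 960/80 ≈ 12.000 mg/L.
Before the 6th dose, 5 doses have been given. Superposition: Cmin = C₀·(f + f² + … + f^5).
≈ 12.000 × (0.2500 + 0.0625 + 0.0156 + 0.0039 + 0.0010) ≈ 12.000 × 0.3330 ≈ 3.996 mg/L.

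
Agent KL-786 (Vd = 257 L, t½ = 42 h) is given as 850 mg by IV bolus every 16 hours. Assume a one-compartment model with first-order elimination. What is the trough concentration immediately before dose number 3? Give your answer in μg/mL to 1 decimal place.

4.5 μg/mL

f = (1/2)^(τ/t½) = (1/2)^(16/42) ≈ 0.7679.
C₀ = D/Vd = 850/257 ≈ 3.307 μg/mL.
Before the 3rd dose, 2 doses have been given. Superposition: Cmin = C₀·(f + f²).
≈ 3.307 × (0.7679 + 0.5897) ≈ 3.307 × 1.3576 ≈ 4.490 μg/mL.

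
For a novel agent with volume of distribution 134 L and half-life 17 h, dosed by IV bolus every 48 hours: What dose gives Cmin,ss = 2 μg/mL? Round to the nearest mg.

1629 mg

τ/t½ = 48/17 ≈ 2.8235, so f = (1/2)^(48/17) ≈ 0.141264.
Cmin,ss = (D/Vd)·f/(1−f), so D = Cmin,ss·Vd·(1−f)/f.
D = 2 × 134 × (1−f)/f ≈ 2 × 134 × 6.07894 ≈ 1629.16 mg.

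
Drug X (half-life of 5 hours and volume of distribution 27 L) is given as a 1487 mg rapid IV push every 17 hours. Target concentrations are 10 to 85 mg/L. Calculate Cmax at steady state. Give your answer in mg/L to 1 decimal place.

60.8 mg/L

k = ln2/t½ = ln2/5 ≈ 0.138629 h⁻¹; fraction remaining f = e^(−kτ) = e^(−0.138629×17) ≈ 0.0947.
Accumulation ratio R = 1/(1 − f) ≈ 1/0.9053 ≈ 1.1046.
Each bolus raises the concentration by D/Vd = 1487/27 ≈ 55.074 mg/L.
Steady-state peak Cmax,ss = C₀·R ≈ 55.074 × 1.1046 ≈ 60.835 mg/L.
Peak 60.8 mg/L vs MTC 85 mg/L: below toxic threshold.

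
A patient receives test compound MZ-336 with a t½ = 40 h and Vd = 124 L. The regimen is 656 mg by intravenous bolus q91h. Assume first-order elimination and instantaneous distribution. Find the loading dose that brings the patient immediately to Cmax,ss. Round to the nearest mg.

827 mg

f = (1/2)^(91/40) ≈ 0.206613; accumulation ratio R = 1/(1−f) ≈ 1.26042.
Loading dose to hit Cmax,ss on first dose: D_load = D_maint·R ≈ 656 × 1.26042 ≈ 826.84 mg.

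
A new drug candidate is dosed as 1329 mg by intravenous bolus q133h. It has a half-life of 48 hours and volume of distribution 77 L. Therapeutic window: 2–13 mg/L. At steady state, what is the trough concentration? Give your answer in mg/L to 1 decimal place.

k = ln2/t½ = ln2/48 ≈ 0.014441 h⁻¹; fraction remaining f = e^(−kτ) = e^(−0.014441×133) ≈ 0.1465.
Each bolus raises the concentration by D/Vd = 1329/77 ≈ 17.260 mg/L.
Steady-state trough Cmin,ss = C₀·f/(1−f) ≈ 17.260 × 0.1465/0.8535 ≈ 2.963 mg/L.
Trough 3.0 mg/L vs MEC 2 mg/L: adequate.

3.0 mg/L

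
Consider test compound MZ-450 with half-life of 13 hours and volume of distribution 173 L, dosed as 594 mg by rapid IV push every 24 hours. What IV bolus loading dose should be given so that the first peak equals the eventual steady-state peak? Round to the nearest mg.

823 mg

f = (1/2)^(24/13) ≈ 0.278133; accumulation ratio R = 1/(1−f) ≈ 1.38530.
Loading dose to hit Cmax,ss on first dose: D_load = D_maint·R ≈ 594 × 1.38530 ≈ 822.87 mg.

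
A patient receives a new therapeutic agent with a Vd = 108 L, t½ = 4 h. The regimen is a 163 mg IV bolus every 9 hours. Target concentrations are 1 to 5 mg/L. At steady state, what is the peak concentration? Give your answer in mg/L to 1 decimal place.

1.9 mg/L

k = ln2/t½ = ln2/4 ≈ 0.173287 h⁻¹; fraction remaining f = e^(−kτ) = e^(−0.173287×9) ≈ 0.2102.
Accumulation ratio R = 1/(1 − f) ≈ 1/0.7898 ≈ 1.2661.
Each bolus raises the concentration by D/Vd = 163/108 ≈ 1.509 mg/L.
Cmax,ss = C₀/(1 − f) ≈ 1.509/0.7898 ≈ 1.911 mg/L.
Peak 1.9 mg/L vs MTC 5 mg/L: below toxic threshold.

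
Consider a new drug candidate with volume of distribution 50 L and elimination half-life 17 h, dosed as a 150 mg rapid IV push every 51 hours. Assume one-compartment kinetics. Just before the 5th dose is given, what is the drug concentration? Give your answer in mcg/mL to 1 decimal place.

0.4 mcg/mL

f = (1/2)^(τ/t½) = (1/2)^(51/17) ≈ 0.1250.
C₀ = D/Vd = 150/50 ≈ 3.000 mcg/mL.
Before the 5th dose, 4 doses have been given. Superposition: Cmin = C₀·(f + f² + … + f^4).
≈ 3.000 × (0.1250 + 0.0156 + 0.0020 + 0.0002) ≈ 3.000 × 0.1428 ≈ 0.428 mcg/mL.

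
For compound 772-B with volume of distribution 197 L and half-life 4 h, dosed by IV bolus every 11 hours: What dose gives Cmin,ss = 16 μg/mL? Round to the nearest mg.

18052 mg

τ/t½ = 11/4 ≈ 2.75, so f = (1/2)^(11/4) ≈ 0.148651.
Cmin,ss = (D/Vd)·f/(1−f), so D = Cmin,ss·Vd·(1−f)/f.
D = 16 × 197 × (1−f)/f ≈ 16 × 197 × 5.72717 ≈ 18052.04 mg.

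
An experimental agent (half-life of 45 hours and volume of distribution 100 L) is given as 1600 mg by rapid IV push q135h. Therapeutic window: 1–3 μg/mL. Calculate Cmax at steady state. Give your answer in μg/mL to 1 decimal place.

18.3 μg/mL

τ = 135 h = 3 half-lives, so f = (1/2)^3 = 0.125.
At steady state, R = 1/(1 − 0.125) = 8/7.
Single-dose peak C₀ = D/Vd = 1600/100 = 16 μg/mL.
Steady-state peak Cmax,ss = C₀·R = 16 × 8/7 ≈ 18.286 μg/mL.
Peak 18.3 μg/mL vs MTC 3 μg/mL: exceeds toxic threshold.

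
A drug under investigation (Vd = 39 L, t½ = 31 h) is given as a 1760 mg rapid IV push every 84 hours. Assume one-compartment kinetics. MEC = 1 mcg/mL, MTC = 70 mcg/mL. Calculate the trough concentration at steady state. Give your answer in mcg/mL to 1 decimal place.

τ/t½ = 84/31 ≈ 2.7097, so fraction remaining f = (1/2)^(84/31) ≈ 0.1529.
Accumulation ratio R = 1/(1 − f) ≈ 1/0.8471 ≈ 1.1805.
Single-dose peak C₀ = D/Vd = 1760/39 ≈ 45.128 mcg/mL.
Steady-state peak Cmax,ss = C₀·R ≈ 45.128 × 1.1805 ≈ 53.274 mcg/mL.
Steady-state trough Cmin,ss = Cmax,ss·f ≈ 53.274 × 0.1529 ≈ 8.146 mcg/mL.
Trough 8.1 mcg/mL vs MEC 1 mcg/mL: adequate.

8.1 mcg/mL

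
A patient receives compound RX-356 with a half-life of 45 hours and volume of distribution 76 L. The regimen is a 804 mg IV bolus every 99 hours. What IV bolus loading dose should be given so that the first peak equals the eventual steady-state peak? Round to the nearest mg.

f = (1/2)^(99/45) ≈ 0.217638; accumulation ratio R = 1/(1−f) ≈ 1.27818.
Loading dose to hit Cmax,ss on first dose: D_load = D_maint·R ≈ 804 × 1.27818 ≈ 1027.66 mg.

1028 mg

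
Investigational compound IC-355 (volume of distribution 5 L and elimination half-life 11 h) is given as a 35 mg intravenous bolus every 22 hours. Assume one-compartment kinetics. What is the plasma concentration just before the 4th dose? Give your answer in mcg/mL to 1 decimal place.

2.3 mcg/mL

f = (1/2)^(τ/t½) = (1/2)^(22/11) ≈ 0.2500.
C₀ = D/Vd = 35/5 ≈ 7.000 mcg/mL.
Before the 4th dose, 3 doses have been given. Superposition: Cmin = C₀·(f + f² + … + f^3).
≈ 7.000 × (0.2500 + 0.0625 + 0.0156) ≈ 7.000 × 0.3281 ≈ 2.297 mcg/mL.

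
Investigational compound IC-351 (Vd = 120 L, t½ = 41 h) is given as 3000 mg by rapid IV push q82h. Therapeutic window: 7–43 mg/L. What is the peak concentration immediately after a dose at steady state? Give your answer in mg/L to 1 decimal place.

τ = 82 h = 2 half-lives, so f = (1/2)^2 = 0.25.
Accumulation ratio R = 1/(1 − f) = 1/0.75 = 4/3.
Single-dose peak C₀ = D/Vd = 3000/120 = 25 mg/L.
Steady-state peak Cmax,ss = C₀·R = 25 × 4/3 ≈ 33.333 mg/L.
Peak 33.3 mg/L vs MTC 43 mg/L: below toxic threshold.

33.3 mg/L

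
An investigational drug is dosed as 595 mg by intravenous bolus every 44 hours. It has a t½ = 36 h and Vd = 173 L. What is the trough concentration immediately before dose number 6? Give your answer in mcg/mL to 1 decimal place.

2.5 mcg/mL

f = (1/2)^(τ/t½) = (1/2)^(44/36) ≈ 0.4286.
C₀ = D/Vd = 595/173 ≈ 3.439 mcg/mL.
Before the 6th dose, 5 doses have been given. Superposition: Cmin = C₀·(f + f² + … + f^5).
≈ 3.439 × (0.4286 + 0.1837 + 0.0787 + 0.0337 + 0.0145) ≈ 3.439 × 0.7392 ≈ 2.542 mcg/mL.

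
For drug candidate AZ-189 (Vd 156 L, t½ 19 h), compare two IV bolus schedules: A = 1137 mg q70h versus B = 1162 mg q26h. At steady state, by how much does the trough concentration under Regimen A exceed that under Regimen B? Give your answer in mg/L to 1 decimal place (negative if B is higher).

-4.1 mg/L

Regimen A: f = (1/2)^(70/19) ≈ 0.0778; Cmin,ss = (1137/156)·f/(1−f) ≈ 0.615 mg/L.
Regimen B: f = (1/2)^(26/19) ≈ 0.3873; Cmin,ss = (1162/156)·f/(1−f) ≈ 4.708 mg/L.
Difference ≈ 0.615 − 4.708 ≈ -4.093 mg/L.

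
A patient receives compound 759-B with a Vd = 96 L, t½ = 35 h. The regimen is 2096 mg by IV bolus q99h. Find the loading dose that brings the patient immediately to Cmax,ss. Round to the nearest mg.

f = (1/2)^(99/35) ≈ 0.140772; accumulation ratio R = 1/(1−f) ≈ 1.16384.
Loading dose to hit Cmax,ss on first dose: D_load = D_maint·R ≈ 2096 × 1.16384 ≈ 2439.41 mg.

2439 mg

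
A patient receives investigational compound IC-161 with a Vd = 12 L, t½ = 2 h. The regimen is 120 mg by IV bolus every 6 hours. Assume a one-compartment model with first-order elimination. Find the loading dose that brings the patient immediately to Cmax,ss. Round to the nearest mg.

f = (1/2)^(6/2) ≈ 0.125000; accumulation ratio R = 1/(1−f) ≈ 1.14286.
Loading dose to hit Cmax,ss on first dose: D_load = D_maint·R ≈ 120 × 1.14286 ≈ 137.14 mg.

137 mg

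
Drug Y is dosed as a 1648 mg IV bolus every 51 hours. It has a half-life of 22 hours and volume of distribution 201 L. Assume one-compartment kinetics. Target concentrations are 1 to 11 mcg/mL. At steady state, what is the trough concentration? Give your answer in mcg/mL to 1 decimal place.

Over one 51-h interval, 51/22 ≈ 2.3182 half-lives elapse, leaving f ≈ 0.2005 of each dose.
Accumulation ratio R = 1/(1 − f) ≈ 1/0.7995 ≈ 1.2508.
Single-dose peak C₀ = D/Vd = 1648/201 ≈ 8.199 mcg/mL.
Steady-state peak Cmax,ss = C₀·R ≈ 8.199 × 1.2508 ≈ 10.255 mcg/mL.
Steady-state trough Cmin,ss = Cmax,ss·f ≈ 10.255 × 0.2005 ≈ 2.056 mcg/mL.
Trough 2.1 mcg/mL vs MEC 1 mcg/mL: adequate.

2.1 mcg/mL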